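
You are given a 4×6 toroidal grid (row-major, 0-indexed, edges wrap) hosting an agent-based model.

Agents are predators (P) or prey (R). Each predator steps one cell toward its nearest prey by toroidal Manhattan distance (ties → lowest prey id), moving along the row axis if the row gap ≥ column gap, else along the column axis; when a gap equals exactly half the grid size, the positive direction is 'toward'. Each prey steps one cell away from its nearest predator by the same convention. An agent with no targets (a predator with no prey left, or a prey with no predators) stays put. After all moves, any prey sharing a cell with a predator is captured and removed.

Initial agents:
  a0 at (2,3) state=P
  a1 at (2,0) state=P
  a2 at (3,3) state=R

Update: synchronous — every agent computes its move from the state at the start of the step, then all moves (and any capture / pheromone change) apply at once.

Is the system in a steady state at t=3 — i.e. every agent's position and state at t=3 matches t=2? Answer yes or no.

t=1: a0@(3,3):P a1@(2,1):P a2@(0,3):R
t=2: a0@(0,3):P a1@(3,1):P a2@(1,3):R
t=3: a0@(1,3):P a1@(0,1):P a2@(2,3):R

no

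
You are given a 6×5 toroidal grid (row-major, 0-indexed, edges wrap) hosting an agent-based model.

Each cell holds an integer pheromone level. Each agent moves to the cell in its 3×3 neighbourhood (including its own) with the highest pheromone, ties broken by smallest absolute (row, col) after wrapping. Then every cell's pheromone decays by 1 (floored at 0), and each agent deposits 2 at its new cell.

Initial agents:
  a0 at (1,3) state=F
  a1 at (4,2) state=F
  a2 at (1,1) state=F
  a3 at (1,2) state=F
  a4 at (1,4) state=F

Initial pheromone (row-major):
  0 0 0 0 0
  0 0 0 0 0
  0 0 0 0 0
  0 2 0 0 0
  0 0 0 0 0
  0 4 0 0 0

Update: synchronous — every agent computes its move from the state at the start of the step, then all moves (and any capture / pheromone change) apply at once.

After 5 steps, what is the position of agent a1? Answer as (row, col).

(5, 1)

t=1: a0@(0,2) a1@(5,1) a2@(0,0) a3@(0,1) a4@(0,0) | pheromone: 4 2 2 0 0 / 0 0 0 0 0 / 0 0 0 0 0 / 0 1 0 0 0 / 0 0 0 0 0 / 0 5 0 0 0
t=2: a0@(5,1) a1@(5,1) a2@(5,1) a3@(5,1) a4@(5,1) | pheromone: 3 1 1 0 0 / 0 0 0 0 0 / 0 0 0 0 0 / 0 0 0 0 0 / 0 0 0 0 0 / 0 14 0 0 0
t=3: a0@(5,1) a1@(5,1) a2@(5,1) a3@(5,1) a4@(5,1) | pheromone: 2 0 0 0 0 / 0 0 0 0 0 / 0 0 0 0 0 / 0 0 0 0 0 / 0 0 0 0 0 / 0 23 0 0 0
t=4: a0@(5,1) a1@(5,1) a2@(5,1) a3@(5,1) a4@(5,1) | pheromone: 1 0 0 0 0 / 0 0 0 0 0 / 0 0 0 0 0 / 0 0 0 0 0 / 0 0 0 0 0 / 0 32 0 0 0
t=5: a0@(5,1) a1@(5,1) a2@(5,1) a3@(5,1) a4@(5,1) | pheromone: 0 0 0 0 0 / 0 0 0 0 0 / 0 0 0 0 0 / 0 0 0 0 0 / 0 0 0 0 0 / 0 41 0 0 0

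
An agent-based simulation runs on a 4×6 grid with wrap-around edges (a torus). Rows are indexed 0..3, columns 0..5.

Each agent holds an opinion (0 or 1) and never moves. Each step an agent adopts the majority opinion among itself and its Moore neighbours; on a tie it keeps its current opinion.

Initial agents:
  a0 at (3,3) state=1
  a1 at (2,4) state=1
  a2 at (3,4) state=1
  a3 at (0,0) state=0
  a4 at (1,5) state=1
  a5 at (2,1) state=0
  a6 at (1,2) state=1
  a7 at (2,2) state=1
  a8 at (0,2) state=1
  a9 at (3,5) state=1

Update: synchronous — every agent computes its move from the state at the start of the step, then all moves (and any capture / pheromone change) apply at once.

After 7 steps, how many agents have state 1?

t=1: a0@(3,3):1 a1@(2,4):1 a2@(3,4):1 a3@(0,0):1 a4@(1,5):1 a5@(2,1):1 a6@(1,2):1 a7@(2,2):1 a8@(0,2):1 a9@(3,5):1
t=2: (unchanged — steady state)

10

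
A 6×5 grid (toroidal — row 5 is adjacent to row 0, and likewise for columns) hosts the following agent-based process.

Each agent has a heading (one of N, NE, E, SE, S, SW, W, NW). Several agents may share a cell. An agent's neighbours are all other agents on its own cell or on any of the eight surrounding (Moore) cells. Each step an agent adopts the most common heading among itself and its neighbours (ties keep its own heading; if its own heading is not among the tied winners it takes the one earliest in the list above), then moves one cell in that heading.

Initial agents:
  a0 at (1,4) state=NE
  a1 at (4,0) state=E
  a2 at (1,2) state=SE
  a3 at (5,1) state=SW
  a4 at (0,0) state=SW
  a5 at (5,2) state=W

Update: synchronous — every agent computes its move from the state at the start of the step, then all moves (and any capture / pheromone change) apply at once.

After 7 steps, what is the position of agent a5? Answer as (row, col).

t=1: a0@(0,0):NE a1@(4,1):E a2@(2,3):SE a3@(0,0):SW a4@(1,4):SW a5@(5,1):W
t=2: a0@(1,4):SW a1@(4,2):E a2@(3,4):SE a3@(1,4):SW a4@(2,3):SW a5@(5,0):W
t=3: a0@(2,3):SW a1@(4,3):E a2@(4,0):SE a3@(2,3):SW a4@(3,2):SW a5@(5,4):W
t=4: a0@(3,2):SW a1@(4,4):E a2@(5,1):SE a3@(3,2):SW a4@(4,1):SW a5@(5,3):W
t=5: a0@(4,1):SW a1@(4,0):E a2@(0,2):SE a3@(4,1):SW a4@(5,0):SW a5@(5,2):W
t=6: a0@(5,0):SW a1@(5,4):SW a2@(1,3):SE a3@(5,0):SW a4@(0,4):SW a5@(0,1):SW
t=7: a0@(0,4):SW a1@(0,3):SW a2@(2,4):SE a3@(0,4):SW a4@(1,3):SW a5@(1,0):SW

(1, 0)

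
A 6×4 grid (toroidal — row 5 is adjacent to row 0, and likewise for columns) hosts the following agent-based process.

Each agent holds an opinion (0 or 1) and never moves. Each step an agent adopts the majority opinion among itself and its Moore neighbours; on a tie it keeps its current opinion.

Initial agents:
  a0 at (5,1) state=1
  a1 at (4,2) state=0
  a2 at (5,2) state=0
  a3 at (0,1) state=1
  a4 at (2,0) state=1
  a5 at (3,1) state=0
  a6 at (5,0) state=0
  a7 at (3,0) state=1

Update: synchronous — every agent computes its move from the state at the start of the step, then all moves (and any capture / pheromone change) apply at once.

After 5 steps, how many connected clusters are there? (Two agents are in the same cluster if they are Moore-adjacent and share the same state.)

t=1: a0@(5,1):0 a1@(4,2):0 a2@(5,2):0 a3@(0,1):1 a4@(2,0):1 a5@(3,1):0 a6@(5,0):1 a7@(3,0):1
t=2: (unchanged — steady state)

3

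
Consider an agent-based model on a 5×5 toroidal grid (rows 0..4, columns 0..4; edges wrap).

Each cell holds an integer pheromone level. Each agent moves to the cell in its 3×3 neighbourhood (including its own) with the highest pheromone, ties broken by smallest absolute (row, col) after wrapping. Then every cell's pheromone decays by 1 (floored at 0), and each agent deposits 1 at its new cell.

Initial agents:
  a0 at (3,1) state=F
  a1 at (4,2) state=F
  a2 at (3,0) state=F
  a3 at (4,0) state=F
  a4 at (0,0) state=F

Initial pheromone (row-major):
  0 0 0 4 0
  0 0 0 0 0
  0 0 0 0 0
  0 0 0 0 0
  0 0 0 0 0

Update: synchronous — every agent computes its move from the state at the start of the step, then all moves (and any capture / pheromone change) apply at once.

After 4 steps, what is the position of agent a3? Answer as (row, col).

t=1: a0@(2,0) a1@(0,3) a2@(2,0) a3@(0,0) a4@(0,0) | pheromone: 2 0 0 4 0 / 0 0 0 0 0 / 2 0 0 0 0 / 0 0 0 0 0 / 0 0 0 0 0
t=2: a0@(2,0) a1@(0,3) a2@(2,0) a3@(0,0) a4@(0,0) | pheromone: 3 0 0 4 0 / 0 0 0 0 0 / 3 0 0 0 0 / 0 0 0 0 0 / 0 0 0 0 0
t=3: a0@(2,0) a1@(0,3) a2@(2,0) a3@(0,0) a4@(0,0) | pheromone: 4 0 0 4 0 / 0 0 0 0 0 / 4 0 0 0 0 / 0 0 0 0 0 / 0 0 0 0 0
t=4: a0@(2,0) a1@(0,3) a2@(2,0) a3@(0,0) a4@(0,0) | pheromone: 5 0 0 4 0 / 0 0 0 0 0 / 5 0 0 0 0 / 0 0 0 0 0 / 0 0 0 0 0

(0, 0)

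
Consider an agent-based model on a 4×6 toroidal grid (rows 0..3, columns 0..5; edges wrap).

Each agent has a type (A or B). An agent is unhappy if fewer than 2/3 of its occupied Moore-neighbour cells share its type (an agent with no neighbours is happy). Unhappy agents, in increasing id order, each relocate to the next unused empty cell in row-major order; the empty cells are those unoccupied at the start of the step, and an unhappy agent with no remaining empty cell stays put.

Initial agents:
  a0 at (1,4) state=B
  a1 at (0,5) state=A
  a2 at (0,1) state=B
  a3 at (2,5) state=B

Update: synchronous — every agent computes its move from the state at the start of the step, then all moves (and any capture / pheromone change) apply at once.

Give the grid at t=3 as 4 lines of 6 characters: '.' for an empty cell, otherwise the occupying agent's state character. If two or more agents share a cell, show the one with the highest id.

t=1: a0@(0,0):B a1@(0,2):A a2@(0,1):B a3@(2,5):B
t=2: a0@(0,0):B a1@(0,3):A a2@(0,4):B a3@(2,5):B
t=3: a0@(0,0):B a1@(0,1):A a2@(0,2):B a3@(2,5):B

BAB...
......
.....B
......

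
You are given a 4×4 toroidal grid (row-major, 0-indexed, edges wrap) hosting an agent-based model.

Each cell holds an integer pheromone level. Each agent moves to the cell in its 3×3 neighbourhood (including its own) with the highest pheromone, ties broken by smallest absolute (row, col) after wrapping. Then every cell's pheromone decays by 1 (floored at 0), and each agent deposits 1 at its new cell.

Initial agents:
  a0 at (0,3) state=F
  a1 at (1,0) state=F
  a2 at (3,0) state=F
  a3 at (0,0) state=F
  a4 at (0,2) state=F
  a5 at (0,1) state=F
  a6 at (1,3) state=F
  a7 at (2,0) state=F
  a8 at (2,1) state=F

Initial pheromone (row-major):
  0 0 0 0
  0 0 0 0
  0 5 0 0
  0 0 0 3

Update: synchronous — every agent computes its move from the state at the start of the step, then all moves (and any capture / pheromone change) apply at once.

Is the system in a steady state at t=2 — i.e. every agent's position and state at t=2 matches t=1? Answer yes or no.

no

t=1: a0@(3,3) a1@(2,1) a2@(2,1) a3@(3,3) a4@(3,3) a5@(0,0) a6@(0,0) a7@(2,1) a8@(2,1) | pheromone: 2 0 0 0 / 0 0 0 0 / 0 8 0 0 / 0 0 0 5
t=2: a0@(3,3) a1@(2,1) a2@(2,1) a3@(3,3) a4@(3,3) a5@(3,3) a6@(3,3) a7@(2,1) a8@(2,1) | pheromone: 1 0 0 0 / 0 0 0 0 / 0 11 0 0 / 0 0 0 9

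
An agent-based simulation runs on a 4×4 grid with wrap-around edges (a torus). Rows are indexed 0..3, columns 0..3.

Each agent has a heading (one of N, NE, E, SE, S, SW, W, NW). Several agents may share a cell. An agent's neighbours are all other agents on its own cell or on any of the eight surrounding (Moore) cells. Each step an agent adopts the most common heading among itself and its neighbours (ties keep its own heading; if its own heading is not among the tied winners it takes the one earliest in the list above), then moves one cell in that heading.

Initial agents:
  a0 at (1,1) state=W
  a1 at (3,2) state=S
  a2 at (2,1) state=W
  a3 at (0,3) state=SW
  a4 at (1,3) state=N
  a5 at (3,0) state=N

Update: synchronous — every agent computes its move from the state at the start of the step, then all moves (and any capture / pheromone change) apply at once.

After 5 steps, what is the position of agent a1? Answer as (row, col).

t=1: a0@(1,0):W a1@(0,2):S a2@(2,0):W a3@(3,3):N a4@(0,3):N a5@(2,0):N
t=2: a0@(1,3):W a1@(3,2):N a2@(2,3):W a3@(2,3):N a4@(3,3):N a5@(1,0):N
t=3: a0@(1,2):W a1@(2,2):N a2@(1,3):N a3@(1,3):N a4@(2,3):N a5@(0,0):N
t=4: a0@(0,2):N a1@(1,2):N a2@(0,3):N a3@(0,3):N a4@(1,3):N a5@(3,0):N
t=5: a0@(3,2):N a1@(0,2):N a2@(3,3):N a3@(3,3):N a4@(0,3):N a5@(2,0):N

(0, 2)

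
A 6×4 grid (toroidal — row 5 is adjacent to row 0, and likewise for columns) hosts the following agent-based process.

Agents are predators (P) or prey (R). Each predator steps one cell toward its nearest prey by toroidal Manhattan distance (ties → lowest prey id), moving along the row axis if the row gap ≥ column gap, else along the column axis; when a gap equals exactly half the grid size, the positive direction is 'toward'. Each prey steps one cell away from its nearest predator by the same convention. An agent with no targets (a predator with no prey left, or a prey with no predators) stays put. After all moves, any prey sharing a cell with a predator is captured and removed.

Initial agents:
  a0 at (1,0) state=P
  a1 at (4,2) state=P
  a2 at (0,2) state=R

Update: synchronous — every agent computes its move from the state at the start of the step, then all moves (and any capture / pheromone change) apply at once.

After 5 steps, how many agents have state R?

t=1: a0@(1,1):P a1@(5,2):P a2@(1,2):R
t=2: a0@(1,2):P a1@(0,2):P a2@(1,3):R
t=3: a0@(1,3):P a1@(1,2):P a2@(1,0):R
t=4: a0@(1,0):P a1@(1,3):P a2@(1,1):R
t=5: a0@(1,1):P a1@(1,0):P a2@(1,2):R

1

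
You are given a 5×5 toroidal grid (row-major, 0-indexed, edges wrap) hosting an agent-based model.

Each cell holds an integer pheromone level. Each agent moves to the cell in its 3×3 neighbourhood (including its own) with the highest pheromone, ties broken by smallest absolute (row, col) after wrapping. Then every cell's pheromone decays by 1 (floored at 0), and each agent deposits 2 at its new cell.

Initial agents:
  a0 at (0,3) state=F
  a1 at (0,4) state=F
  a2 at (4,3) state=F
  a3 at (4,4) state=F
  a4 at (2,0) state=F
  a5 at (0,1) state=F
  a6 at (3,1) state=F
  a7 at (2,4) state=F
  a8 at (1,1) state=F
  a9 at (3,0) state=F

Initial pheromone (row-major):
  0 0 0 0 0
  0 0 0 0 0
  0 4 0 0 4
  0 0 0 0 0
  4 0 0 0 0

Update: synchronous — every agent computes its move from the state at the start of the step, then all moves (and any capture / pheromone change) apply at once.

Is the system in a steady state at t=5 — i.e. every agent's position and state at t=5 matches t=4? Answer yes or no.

t=1: a0@(0,2) a1@(4,0) a2@(0,2) a3@(4,0) a4@(2,1) a5@(4,0) a6@(2,1) a7@(2,4) a8@(2,1) a9@(2,1) | pheromone: 0 0 4 0 0 / 0 0 0 0 0 / 0 11 0 0 5 / 0 0 0 0 0 / 9 0 0 0 0
t=2: a0@(0,2) a1@(4,0) a2@(0,2) a3@(4,0) a4@(2,1) a5@(4,0) a6@(2,1) a7@(2,4) a8@(2,1) a9@(2,1) | pheromone: 0 0 7 0 0 / 0 0 0 0 0 / 0 18 0 0 6 / 0 0 0 0 0 / 14 0 0 0 0
t=3: a0@(0,2) a1@(4,0) a2@(0,2) a3@(4,0) a4@(2,1) a5@(4,0) a6@(2,1) a7@(2,4) a8@(2,1) a9@(2,1) | pheromone: 0 0 10 0 0 / 0 0 0 0 0 / 0 25 0 0 7 / 0 0 0 0 0 / 19 0 0 0 0
t=4: a0@(0,2) a1@(4,0) a2@(0,2) a3@(4,0) a4@(2,1) a5@(4,0) a6@(2,1) a7@(2,4) a8@(2,1) a9@(2,1) | pheromone: 0 0 13 0 0 / 0 0 0 0 0 / 0 32 0 0 8 / 0 0 0 0 0 / 24 0 0 0 0
t=5: a0@(0,2) a1@(4,0) a2@(0,2) a3@(4,0) a4@(2,1) a5@(4,0) a6@(2,1) a7@(2,4) a8@(2,1) a9@(2,1) | pheromone: 0 0 16 0 0 / 0 0 0 0 0 / 0 39 0 0 9 / 0 0 0 0 0 / 29 0 0 0 0

yes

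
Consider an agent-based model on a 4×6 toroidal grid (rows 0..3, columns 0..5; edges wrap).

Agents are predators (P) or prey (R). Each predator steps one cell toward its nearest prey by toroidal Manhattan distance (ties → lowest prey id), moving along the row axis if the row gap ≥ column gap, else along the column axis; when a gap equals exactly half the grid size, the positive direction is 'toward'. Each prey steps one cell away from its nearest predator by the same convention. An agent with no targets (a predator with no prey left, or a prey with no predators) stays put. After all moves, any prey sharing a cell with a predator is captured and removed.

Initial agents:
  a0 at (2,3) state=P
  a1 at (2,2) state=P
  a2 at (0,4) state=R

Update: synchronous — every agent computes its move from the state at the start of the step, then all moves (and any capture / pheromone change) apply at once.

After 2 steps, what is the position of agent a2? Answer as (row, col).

t=1: a0@(3,3):P a1@(3,2):P a2@(3,4):R
t=2: a0@(3,4):P a1@(3,3):P a2@(3,5):R

(3, 5)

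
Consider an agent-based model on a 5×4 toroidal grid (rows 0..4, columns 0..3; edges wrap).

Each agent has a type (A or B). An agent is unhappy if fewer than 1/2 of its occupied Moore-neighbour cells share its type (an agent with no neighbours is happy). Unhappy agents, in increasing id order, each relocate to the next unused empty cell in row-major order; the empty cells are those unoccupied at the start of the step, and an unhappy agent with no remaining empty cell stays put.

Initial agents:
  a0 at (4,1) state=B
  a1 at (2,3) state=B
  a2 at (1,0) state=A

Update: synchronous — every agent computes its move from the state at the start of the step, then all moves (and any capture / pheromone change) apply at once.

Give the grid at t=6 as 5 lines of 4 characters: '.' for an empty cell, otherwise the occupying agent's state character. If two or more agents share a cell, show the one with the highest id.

B.A.
....
....
....
.B..

t=1: a0@(4,1):B a1@(0,0):B a2@(0,1):A
t=2: a0@(4,1):B a1@(0,0):B a2@(0,2):A
t=3: a0@(4,1):B a1@(0,0):B a2@(0,1):A
t=4: a0@(4,1):B a1@(0,0):B a2@(0,2):A
t=5: a0@(4,1):B a1@(0,0):B a2@(0,1):A
t=6: a0@(4,1):B a1@(0,0):B a2@(0,2):A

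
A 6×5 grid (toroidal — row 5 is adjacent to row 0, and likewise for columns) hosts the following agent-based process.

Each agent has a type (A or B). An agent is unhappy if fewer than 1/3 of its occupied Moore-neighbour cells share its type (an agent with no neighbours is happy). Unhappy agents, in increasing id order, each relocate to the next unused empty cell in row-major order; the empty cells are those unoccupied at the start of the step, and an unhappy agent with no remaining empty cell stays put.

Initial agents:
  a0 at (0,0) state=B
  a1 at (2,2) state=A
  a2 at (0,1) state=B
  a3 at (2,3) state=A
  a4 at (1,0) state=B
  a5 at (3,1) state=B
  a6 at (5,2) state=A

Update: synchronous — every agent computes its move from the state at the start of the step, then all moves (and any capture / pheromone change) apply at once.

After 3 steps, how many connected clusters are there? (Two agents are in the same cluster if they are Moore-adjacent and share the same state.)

3

t=1: a0@(0,0):B a1@(2,2):A a2@(0,1):B a3@(2,3):A a4@(1,0):B a5@(0,2):B a6@(0,3):A
t=2: a0@(0,0):B a1@(2,2):A a2@(0,1):B a3@(2,3):A a4@(1,0):B a5@(0,2):B a6@(0,4):A
t=3: a0@(0,0):B a1@(2,2):A a2@(0,1):B a3@(2,3):A a4@(1,0):B a5@(0,2):B a6@(0,3):A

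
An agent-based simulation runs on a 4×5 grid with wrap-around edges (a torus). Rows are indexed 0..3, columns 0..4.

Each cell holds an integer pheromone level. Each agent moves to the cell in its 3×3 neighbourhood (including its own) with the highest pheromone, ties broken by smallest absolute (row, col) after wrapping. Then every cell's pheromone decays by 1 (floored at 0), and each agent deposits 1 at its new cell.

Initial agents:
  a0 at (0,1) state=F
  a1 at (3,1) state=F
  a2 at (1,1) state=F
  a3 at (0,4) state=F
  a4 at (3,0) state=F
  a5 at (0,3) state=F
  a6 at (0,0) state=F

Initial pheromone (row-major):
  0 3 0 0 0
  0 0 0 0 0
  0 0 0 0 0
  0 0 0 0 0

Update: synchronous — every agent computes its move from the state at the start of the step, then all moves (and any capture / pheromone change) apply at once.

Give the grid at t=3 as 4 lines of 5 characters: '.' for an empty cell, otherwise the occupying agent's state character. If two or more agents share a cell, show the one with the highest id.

.F...
.....
.....
.....

t=1: a0@(0,1) a1@(0,1) a2@(0,1) a3@(0,0) a4@(0,1) a5@(0,2) a6@(0,1) | pheromone: 1 7 1 0 0 / 0 0 0 0 0 / 0 0 0 0 0 / 0 0 0 0 0
t=2: a0@(0,1) a1@(0,1) a2@(0,1) a3@(0,1) a4@(0,1) a5@(0,1) a6@(0,1) | pheromone: 0 13 0 0 0 / 0 0 0 0 0 / 0 0 0 0 0 / 0 0 0 0 0
t=3: a0@(0,1) a1@(0,1) a2@(0,1) a3@(0,1) a4@(0,1) a5@(0,1) a6@(0,1) | pheromone: 0 19 0 0 0 / 0 0 0 0 0 / 0 0 0 0 0 / 0 0 0 0 0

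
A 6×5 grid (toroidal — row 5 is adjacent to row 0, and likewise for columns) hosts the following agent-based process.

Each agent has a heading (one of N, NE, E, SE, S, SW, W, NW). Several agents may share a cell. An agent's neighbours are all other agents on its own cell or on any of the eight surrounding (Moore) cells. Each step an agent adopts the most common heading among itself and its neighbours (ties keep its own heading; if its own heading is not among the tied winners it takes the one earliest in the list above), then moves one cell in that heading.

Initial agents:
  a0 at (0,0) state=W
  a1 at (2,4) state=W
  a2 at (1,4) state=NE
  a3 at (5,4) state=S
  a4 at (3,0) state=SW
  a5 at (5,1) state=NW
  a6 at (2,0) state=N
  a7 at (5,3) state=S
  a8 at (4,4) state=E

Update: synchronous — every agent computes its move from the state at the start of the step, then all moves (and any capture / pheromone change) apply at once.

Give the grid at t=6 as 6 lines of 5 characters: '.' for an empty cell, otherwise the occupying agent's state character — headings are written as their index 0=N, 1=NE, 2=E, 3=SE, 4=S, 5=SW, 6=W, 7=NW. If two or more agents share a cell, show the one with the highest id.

t=1: a0@(0,4):W a1@(2,3):W a2@(1,3):W a3@(0,4):S a4@(4,4):SW a5@(4,0):NW a6@(1,0):N a7@(0,3):S a8@(5,4):S
t=2: a0@(1,4):S a1@(2,2):W a2@(1,2):W a3@(1,4):S a4@(5,3):SW a5@(3,4):NW a6@(0,0):N a7@(1,3):S a8@(0,4):S
t=3: a0@(2,4):S a1@(2,1):W a2@(1,1):W a3@(2,4):S a4@(0,2):SW a5@(2,3):NW a6@(1,0):S a7@(2,3):S a8@(1,4):S
t=4: a0@(3,4):S a1@(2,0):W a2@(1,0):W a3@(3,4):S a4@(1,1):SW a5@(3,3):S a6@(2,0):S a7@(3,3):S a8@(2,4):S
t=5: a0@(4,4):S a1@(3,0):S a2@(1,4):W a3@(4,4):S a4@(1,0):W a5@(4,3):S a6@(3,0):S a7@(4,3):S a8@(3,4):S
t=6: a0@(5,4):S a1@(4,0):S a2@(1,3):W a3@(5,4):S a4@(1,4):W a5@(5,3):S a6@(4,0):S a7@(5,3):S a8@(4,4):S

.....
...66
.....
.....
4...4
...44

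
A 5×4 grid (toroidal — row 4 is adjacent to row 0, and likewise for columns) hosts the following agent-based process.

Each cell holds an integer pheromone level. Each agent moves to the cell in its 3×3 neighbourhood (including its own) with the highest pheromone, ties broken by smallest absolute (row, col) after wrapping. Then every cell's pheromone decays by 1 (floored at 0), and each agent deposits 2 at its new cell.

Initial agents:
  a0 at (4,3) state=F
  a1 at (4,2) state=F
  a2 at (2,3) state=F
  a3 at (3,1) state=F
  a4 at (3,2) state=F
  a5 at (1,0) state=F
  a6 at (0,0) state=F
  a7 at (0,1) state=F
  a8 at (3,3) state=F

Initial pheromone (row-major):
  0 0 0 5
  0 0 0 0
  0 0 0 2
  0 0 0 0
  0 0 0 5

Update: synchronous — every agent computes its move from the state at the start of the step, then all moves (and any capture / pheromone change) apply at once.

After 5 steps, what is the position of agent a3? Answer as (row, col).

(2, 3)

t=1: a0@(0,3) a1@(0,3) a2@(2,3) a3@(2,0) a4@(4,3) a5@(0,3) a6@(0,3) a7@(0,0) a8@(4,3) | pheromone: 2 0 0 12 / 0 0 0 0 / 2 0 0 3 / 0 0 0 0 / 0 0 0 8
t=2: a0@(0,3) a1@(0,3) a2@(2,3) a3@(2,3) a4@(0,3) a5@(0,3) a6@(0,3) a7@(0,3) a8@(0,3) | pheromone: 1 0 0 25 / 0 0 0 0 / 1 0 0 6 / 0 0 0 0 / 0 0 0 7
t=3: a0@(0,3) a1@(0,3) a2@(2,3) a3@(2,3) a4@(0,3) a5@(0,3) a6@(0,3) a7@(0,3) a8@(0,3) | pheromone: 0 0 0 38 / 0 0 0 0 / 0 0 0 9 / 0 0 0 0 / 0 0 0 6
t=4: a0@(0,3) a1@(0,3) a2@(2,3) a3@(2,3) a4@(0,3) a5@(0,3) a6@(0,3) a7@(0,3) a8@(0,3) | pheromone: 0 0 0 51 / 0 0 0 0 / 0 0 0 12 / 0 0 0 0 / 0 0 0 5
t=5: a0@(0,3) a1@(0,3) a2@(2,3) a3@(2,3) a4@(0,3) a5@(0,3) a6@(0,3) a7@(0,3) a8@(0,3) | pheromone: 0 0 0 64 / 0 0 0 0 / 0 0 0 15 / 0 0 0 0 / 0 0 0 4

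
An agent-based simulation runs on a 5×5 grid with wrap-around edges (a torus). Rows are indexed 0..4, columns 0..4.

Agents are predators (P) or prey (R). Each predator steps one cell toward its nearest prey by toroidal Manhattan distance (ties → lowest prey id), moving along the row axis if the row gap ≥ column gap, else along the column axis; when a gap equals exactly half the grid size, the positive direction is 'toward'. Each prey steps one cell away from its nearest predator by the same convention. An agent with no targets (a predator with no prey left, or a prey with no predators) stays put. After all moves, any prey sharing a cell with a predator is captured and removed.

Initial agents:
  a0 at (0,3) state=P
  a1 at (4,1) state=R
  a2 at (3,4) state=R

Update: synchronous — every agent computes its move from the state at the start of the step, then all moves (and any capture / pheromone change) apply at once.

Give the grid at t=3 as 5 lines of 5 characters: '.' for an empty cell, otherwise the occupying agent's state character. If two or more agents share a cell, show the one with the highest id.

t=1: a0@(0,2):P a1@(4,0):R a2@(2,4):R
t=2: a0@(0,1):P a1@(4,4):R a2@(3,4):R
t=3: a0@(0,0):P a1@(4,3):R a2@(2,4):R

P....
.....
....R
.....
...R.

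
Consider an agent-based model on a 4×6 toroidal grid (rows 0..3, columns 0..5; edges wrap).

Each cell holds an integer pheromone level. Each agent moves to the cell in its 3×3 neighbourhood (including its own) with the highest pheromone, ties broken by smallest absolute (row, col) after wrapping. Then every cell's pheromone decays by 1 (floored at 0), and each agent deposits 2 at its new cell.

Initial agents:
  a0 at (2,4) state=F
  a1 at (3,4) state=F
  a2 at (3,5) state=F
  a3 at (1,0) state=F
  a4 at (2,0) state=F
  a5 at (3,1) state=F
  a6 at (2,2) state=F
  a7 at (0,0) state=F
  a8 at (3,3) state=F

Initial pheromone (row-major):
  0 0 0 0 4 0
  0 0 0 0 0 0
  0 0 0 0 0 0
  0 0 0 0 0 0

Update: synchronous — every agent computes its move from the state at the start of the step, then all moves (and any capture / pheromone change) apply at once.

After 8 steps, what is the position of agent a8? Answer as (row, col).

t=1: a0@(1,3) a1@(0,4) a2@(0,4) a3@(0,0) a4@(1,0) a5@(0,0) a6@(1,1) a7@(0,0) a8@(0,4) | pheromone: 6 0 0 0 9 0 / 2 2 0 2 0 0 / 0 0 0 0 0 0 / 0 0 0 0 0 0
t=2: a0@(0,4) a1@(0,4) a2@(0,4) a3@(0,0) a4@(0,0) a5@(0,0) a6@(0,0) a7@(0,0) a8@(0,4) | pheromone: 15 0 0 0 16 0 / 1 1 0 1 0 0 / 0 0 0 0 0 0 / 0 0 0 0 0 0
t=3: a0@(0,4) a1@(0,4) a2@(0,4) a3@(0,0) a4@(0,0) a5@(0,0) a6@(0,0) a7@(0,0) a8@(0,4) | pheromone: 24 0 0 0 23 0 / 0 0 0 0 0 0 / 0 0 0 0 0 0 / 0 0 0 0 0 0
t=4: a0@(0,4) a1@(0,4) a2@(0,4) a3@(0,0) a4@(0,0) a5@(0,0) a6@(0,0) a7@(0,0) a8@(0,4) | pheromone: 33 0 0 0 30 0 / 0 0 0 0 0 0 / 0 0 0 0 0 0 / 0 0 0 0 0 0
t=5: a0@(0,4) a1@(0,4) a2@(0,4) a3@(0,0) a4@(0,0) a5@(0,0) a6@(0,0) a7@(0,0) a8@(0,4) | pheromone: 42 0 0 0 37 0 / 0 0 0 0 0 0 / 0 0 0 0 0 0 / 0 0 0 0 0 0
t=6: a0@(0,4) a1@(0,4) a2@(0,4) a3@(0,0) a4@(0,0) a5@(0,0) a6@(0,0) a7@(0,0) a8@(0,4) | pheromone: 51 0 0 0 44 0 / 0 0 0 0 0 0 / 0 0 0 0 0 0 / 0 0 0 0 0 0
t=7: a0@(0,4) a1@(0,4) a2@(0,4) a3@(0,0) a4@(0,0) a5@(0,0) a6@(0,0) a7@(0,0) a8@(0,4) | pheromone: 60 0 0 0 51 0 / 0 0 0 0 0 0 / 0 0 0 0 0 0 / 0 0 0 0 0 0
t=8: a0@(0,4) a1@(0,4) a2@(0,4) a3@(0,0) a4@(0,0) a5@(0,0) a6@(0,0) a7@(0,0) a8@(0,4) | pheromone: 69 0 0 0 58 0 / 0 0 0 0 0 0 / 0 0 0 0 0 0 / 0 0 0 0 0 0

(0, 4)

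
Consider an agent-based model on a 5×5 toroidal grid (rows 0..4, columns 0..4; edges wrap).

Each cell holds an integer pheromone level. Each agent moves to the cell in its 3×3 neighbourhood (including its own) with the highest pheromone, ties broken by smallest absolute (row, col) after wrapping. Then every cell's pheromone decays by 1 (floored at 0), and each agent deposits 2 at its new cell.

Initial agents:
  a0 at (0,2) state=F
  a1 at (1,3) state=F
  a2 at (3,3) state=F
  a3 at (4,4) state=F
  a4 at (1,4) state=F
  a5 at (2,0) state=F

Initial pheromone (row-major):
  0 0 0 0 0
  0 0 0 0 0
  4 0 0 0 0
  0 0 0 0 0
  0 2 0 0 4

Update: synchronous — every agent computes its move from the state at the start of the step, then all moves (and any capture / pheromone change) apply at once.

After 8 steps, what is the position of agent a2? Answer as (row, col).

(4, 4)

t=1: a0@(4,1) a1@(0,2) a2@(4,4) a3@(4,4) a4@(2,0) a5@(2,0) | pheromone: 0 0 2 0 0 / 0 0 0 0 0 / 7 0 0 0 0 / 0 0 0 0 0 / 0 3 0 0 7
t=2: a0@(4,1) a1@(4,1) a2@(4,4) a3@(4,4) a4@(2,0) a5@(2,0) | pheromone: 0 0 1 0 0 / 0 0 0 0 0 / 10 0 0 0 0 / 0 0 0 0 0 / 0 6 0 0 10
t=3: a0@(4,1) a1@(4,1) a2@(4,4) a3@(4,4) a4@(2,0) a5@(2,0) | pheromone: 0 0 0 0 0 / 0 0 0 0 0 / 13 0 0 0 0 / 0 0 0 0 0 / 0 9 0 0 13
t=4: a0@(4,1) a1@(4,1) a2@(4,4) a3@(4,4) a4@(2,0) a5@(2,0) | pheromone: 0 0 0 0 0 / 0 0 0 0 0 / 16 0 0 0 0 / 0 0 0 0 0 / 0 12 0 0 16
t=5: a0@(4,1) a1@(4,1) a2@(4,4) a3@(4,4) a4@(2,0) a5@(2,0) | pheromone: 0 0 0 0 0 / 0 0 0 0 0 / 19 0 0 0 0 / 0 0 0 0 0 / 0 15 0 0 19
t=6: a0@(4,1) a1@(4,1) a2@(4,4) a3@(4,4) a4@(2,0) a5@(2,0) | pheromone: 0 0 0 0 0 / 0 0 0 0 0 / 22 0 0 0 0 / 0 0 0 0 0 / 0 18 0 0 22
t=7: a0@(4,1) a1@(4,1) a2@(4,4) a3@(4,4) a4@(2,0) a5@(2,0) | pheromone: 0 0 0 0 0 / 0 0 0 0 0 / 25 0 0 0 0 / 0 0 0 0 0 / 0 21 0 0 25
t=8: a0@(4,1) a1@(4,1) a2@(4,4) a3@(4,4) a4@(2,0) a5@(2,0) | pheromone: 0 0 0 0 0 / 0 0 0 0 0 / 28 0 0 0 0 / 0 0 0 0 0 / 0 24 0 0 28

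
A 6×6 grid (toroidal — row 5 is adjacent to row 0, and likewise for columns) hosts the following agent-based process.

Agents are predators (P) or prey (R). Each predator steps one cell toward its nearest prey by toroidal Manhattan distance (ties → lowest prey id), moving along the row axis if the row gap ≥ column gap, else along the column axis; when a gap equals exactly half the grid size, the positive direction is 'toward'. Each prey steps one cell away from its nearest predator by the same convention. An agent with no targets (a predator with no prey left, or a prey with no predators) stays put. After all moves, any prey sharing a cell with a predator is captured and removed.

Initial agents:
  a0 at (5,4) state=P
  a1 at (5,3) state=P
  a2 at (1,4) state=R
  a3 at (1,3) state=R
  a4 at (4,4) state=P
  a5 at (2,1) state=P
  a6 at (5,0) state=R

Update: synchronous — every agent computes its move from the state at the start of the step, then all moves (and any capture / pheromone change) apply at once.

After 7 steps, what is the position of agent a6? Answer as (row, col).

(4, 0)

t=1: a0@(0,4):P a1@(0,3):P a2@(2,4):R a3@(2,3):R a4@(5,4):P a5@(2,2):P a6@(5,1):R
t=2: a0@(1,4):P a1@(1,3):P a2@(3,4):R a3@(2,4):R a4@(0,4):P a5@(2,3):P a6@(5,0):R
t=3: a0@(2,4):P a1@(2,3):P a2@(4,4):R a3@(3,4):R a4@(1,4):P a5@(2,4):P a6@(5,1):R
t=4: a0@(3,4):P a1@(3,3):P a2@(5,4):R a3@(4,4):R a4@(2,4):P a5@(3,4):P a6@(4,1):R
t=5: a0@(4,4):P a1@(4,3):P a2@(0,4):R a3@(5,4):R a4@(3,4):P a5@(4,4):P a6@(4,0):R
t=6: a0@(5,4):P a1@(5,3):P a2@(1,4):R a3@(0,4):R a4@(4,4):P a5@(5,4):P a6@(4,1):R
t=7: a0@(0,4):P a1@(0,3):P a2@(2,4):R a3@(1,4):R a4@(5,4):P a5@(0,4):P a6@(4,0):R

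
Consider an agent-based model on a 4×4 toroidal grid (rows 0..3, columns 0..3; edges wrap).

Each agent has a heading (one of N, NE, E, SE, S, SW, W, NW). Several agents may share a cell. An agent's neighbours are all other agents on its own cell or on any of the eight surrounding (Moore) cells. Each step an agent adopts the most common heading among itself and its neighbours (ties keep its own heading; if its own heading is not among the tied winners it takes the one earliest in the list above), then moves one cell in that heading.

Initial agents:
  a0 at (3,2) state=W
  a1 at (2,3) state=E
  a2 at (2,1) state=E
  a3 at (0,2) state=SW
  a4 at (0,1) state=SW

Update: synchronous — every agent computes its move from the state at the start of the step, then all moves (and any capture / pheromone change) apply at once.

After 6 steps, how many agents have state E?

5

t=1: a0@(3,3):E a1@(2,0):E a2@(2,2):E a3@(1,1):SW a4@(1,0):SW
t=2: a0@(3,0):E a1@(2,1):E a2@(2,3):E a3@(2,0):SW a4@(2,3):SW
t=3: a0@(3,1):E a1@(2,2):E a2@(2,0):E a3@(2,1):E a4@(3,2):SW
t=4: a0@(3,2):E a1@(2,3):E a2@(2,1):E a3@(2,2):E a4@(3,3):E
t=5: a0@(3,3):E a1@(2,0):E a2@(2,2):E a3@(2,3):E a4@(3,0):E
t=6: a0@(3,0):E a1@(2,1):E a2@(2,3):E a3@(2,0):E a4@(3,1):E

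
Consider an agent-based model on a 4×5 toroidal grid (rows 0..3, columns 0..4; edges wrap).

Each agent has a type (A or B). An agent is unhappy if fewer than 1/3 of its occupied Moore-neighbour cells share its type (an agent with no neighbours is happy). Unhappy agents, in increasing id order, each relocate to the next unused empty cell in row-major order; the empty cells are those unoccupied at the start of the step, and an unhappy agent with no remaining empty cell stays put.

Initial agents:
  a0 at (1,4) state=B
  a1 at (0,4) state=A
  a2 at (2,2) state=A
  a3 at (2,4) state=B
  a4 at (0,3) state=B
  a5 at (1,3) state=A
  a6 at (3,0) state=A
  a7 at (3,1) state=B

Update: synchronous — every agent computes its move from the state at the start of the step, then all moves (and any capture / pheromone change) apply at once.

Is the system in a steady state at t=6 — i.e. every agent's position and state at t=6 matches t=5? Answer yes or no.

yes

t=1: a0@(1,4):B a1@(0,4):A a2@(2,2):A a3@(2,4):B a4@(0,3):B a5@(1,3):A a6@(3,0):A a7@(0,0):B
t=2: (unchanged — steady state)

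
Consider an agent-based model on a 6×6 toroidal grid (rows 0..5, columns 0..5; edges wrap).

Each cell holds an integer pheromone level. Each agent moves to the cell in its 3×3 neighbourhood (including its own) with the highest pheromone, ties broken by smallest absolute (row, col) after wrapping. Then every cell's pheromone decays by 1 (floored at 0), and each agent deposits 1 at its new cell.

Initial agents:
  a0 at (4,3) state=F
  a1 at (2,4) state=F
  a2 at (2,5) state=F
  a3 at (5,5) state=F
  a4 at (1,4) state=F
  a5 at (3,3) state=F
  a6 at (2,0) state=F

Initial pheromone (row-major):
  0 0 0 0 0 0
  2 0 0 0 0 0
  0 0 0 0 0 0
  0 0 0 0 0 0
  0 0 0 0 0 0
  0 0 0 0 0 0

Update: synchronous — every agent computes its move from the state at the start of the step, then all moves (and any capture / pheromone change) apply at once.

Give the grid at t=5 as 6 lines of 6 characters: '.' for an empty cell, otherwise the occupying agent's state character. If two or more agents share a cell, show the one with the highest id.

...F..
F.....
......
......
......
......

t=1: a0@(3,2) a1@(1,3) a2@(1,0) a3@(0,0) a4@(0,3) a5@(2,2) a6@(1,0) | pheromone: 1 0 0 1 0 0 / 3 0 0 1 0 0 / 0 0 1 0 0 0 / 0 0 1 0 0 0 / 0 0 0 0 0 0 / 0 0 0 0 0 0
t=2: a0@(2,2) a1@(0,3) a2@(1,0) a3@(1,0) a4@(0,3) a5@(1,3) a6@(1,0) | pheromone: 0 0 0 2 0 0 / 5 0 0 1 0 0 / 0 0 1 0 0 0 / 0 0 0 0 0 0 / 0 0 0 0 0 0 / 0 0 0 0 0 0
t=3: a0@(1,3) a1@(0,3) a2@(1,0) a3@(1,0) a4@(0,3) a5@(0,3) a6@(1,0) | pheromone: 0 0 0 4 0 0 / 7 0 0 1 0 0 / 0 0 0 0 0 0 / 0 0 0 0 0 0 / 0 0 0 0 0 0 / 0 0 0 0 0 0
t=4: a0@(0,3) a1@(0,3) a2@(1,0) a3@(1,0) a4@(0,3) a5@(0,3) a6@(1,0) | pheromone: 0 0 0 7 0 0 / 9 0 0 0 0 0 / 0 0 0 0 0 0 / 0 0 0 0 0 0 / 0 0 0 0 0 0 / 0 0 0 0 0 0
t=5: a0@(0,3) a1@(0,3) a2@(1,0) a3@(1,0) a4@(0,3) a5@(0,3) a6@(1,0) | pheromone: 0 0 0 10 0 0 / 11 0 0 0 0 0 / 0 0 0 0 0 0 / 0 0 0 0 0 0 / 0 0 0 0 0 0 / 0 0 0 0 0 0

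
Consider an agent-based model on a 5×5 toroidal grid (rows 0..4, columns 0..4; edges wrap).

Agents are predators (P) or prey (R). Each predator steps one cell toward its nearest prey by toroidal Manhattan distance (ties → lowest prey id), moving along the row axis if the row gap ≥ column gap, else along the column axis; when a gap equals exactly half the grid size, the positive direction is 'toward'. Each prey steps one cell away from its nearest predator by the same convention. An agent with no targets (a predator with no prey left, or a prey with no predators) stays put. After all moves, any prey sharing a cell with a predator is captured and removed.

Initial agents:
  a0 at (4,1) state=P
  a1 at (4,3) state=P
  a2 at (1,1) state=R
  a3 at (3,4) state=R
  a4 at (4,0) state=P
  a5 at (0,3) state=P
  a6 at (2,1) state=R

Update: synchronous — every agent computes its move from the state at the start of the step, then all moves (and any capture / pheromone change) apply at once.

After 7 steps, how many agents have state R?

2

t=1: a0@(0,1):P a1@(3,3):P a2@(2,1):R a3@(2,4):R a4@(3,0):P a5@(0,2):P a6@(1,1):R
t=2: a0@(1,1):P a1@(2,3):P a2@(3,1):R a3@(1,4):R a4@(2,0):P a5@(1,2):P a6@(2,1):R
t=3: a0@(2,1):P a1@(1,3):P a2@(4,1):R a4@(2,1):P a5@(1,3):P a6@(3,1):R
t=4: a0@(3,1):P a1@(0,3):P a2@(0,1):R a4@(3,1):P a5@(0,3):P a6@(4,1):R
t=5: a0@(4,1):P a1@(0,2):P a2@(1,1):R a4@(4,1):P a5@(0,2):P a6@(0,1):R
t=6: a0@(0,1):P a1@(0,1):P a2@(2,1):R a4@(0,1):P a5@(0,1):P a6@(1,1):R
t=7: a0@(1,1):P a1@(1,1):P a2@(3,1):R a4@(1,1):P a5@(1,1):P a6@(2,1):R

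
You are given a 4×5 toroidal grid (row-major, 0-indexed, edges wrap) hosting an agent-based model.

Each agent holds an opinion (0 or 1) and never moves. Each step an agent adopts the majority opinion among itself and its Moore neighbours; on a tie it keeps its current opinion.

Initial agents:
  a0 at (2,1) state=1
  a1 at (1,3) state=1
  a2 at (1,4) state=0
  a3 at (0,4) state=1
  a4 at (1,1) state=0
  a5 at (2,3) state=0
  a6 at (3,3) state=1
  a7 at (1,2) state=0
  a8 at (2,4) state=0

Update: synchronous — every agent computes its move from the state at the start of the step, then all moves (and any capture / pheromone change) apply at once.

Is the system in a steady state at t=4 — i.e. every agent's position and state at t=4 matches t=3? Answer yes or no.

yes

t=1: a0@(2,1):0 a1@(1,3):0 a2@(1,4):0 a3@(0,4):1 a4@(1,1):0 a5@(2,3):0 a6@(3,3):1 a7@(1,2):0 a8@(2,4):0
t=2: (unchanged — steady state)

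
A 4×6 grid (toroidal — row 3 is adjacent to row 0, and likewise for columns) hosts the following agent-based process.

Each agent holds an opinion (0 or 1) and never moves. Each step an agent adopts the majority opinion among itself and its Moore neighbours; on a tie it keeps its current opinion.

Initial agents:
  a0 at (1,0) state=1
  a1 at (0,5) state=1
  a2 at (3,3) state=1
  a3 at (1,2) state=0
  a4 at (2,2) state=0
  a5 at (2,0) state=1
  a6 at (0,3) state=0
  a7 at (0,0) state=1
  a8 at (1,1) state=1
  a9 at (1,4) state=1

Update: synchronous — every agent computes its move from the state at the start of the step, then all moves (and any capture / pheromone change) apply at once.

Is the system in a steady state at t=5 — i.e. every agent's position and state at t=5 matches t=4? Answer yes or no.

yes

t=1: a0@(1,0):1 a1@(0,5):1 a2@(3,3):0 a3@(1,2):0 a4@(2,2):0 a5@(2,0):1 a6@(0,3):0 a7@(0,0):1 a8@(1,1):1 a9@(1,4):1
t=2: (unchanged — steady state)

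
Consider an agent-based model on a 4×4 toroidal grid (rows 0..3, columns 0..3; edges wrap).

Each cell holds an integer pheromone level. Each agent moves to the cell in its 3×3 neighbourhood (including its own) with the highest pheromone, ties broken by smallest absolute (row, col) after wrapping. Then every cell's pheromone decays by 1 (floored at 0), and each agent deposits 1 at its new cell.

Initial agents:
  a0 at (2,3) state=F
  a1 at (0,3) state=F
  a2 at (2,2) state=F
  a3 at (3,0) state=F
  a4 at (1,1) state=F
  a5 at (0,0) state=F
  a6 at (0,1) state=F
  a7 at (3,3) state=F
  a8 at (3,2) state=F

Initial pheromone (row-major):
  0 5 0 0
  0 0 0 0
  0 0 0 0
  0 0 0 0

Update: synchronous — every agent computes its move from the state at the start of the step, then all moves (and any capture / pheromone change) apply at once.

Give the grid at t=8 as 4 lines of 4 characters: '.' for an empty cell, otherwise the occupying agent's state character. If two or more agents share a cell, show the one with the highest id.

.F..
....
....
....

t=1: a0@(1,0) a1@(0,0) a2@(1,1) a3@(0,1) a4@(0,1) a5@(0,1) a6@(0,1) a7@(0,0) a8@(0,1) | pheromone: 2 9 0 0 / 1 1 0 0 / 0 0 0 0 / 0 0 0 0
t=2: a0@(0,1) a1@(0,1) a2@(0,1) a3@(0,1) a4@(0,1) a5@(0,1) a6@(0,1) a7@(0,1) a8@(0,1) | pheromone: 1 17 0 0 / 0 0 0 0 / 0 0 0 0 / 0 0 0 0
t=3: a0@(0,1) a1@(0,1) a2@(0,1) a3@(0,1) a4@(0,1) a5@(0,1) a6@(0,1) a7@(0,1) a8@(0,1) | pheromone: 0 25 0 0 / 0 0 0 0 / 0 0 0 0 / 0 0 0 0
t=4: a0@(0,1) a1@(0,1) a2@(0,1) a3@(0,1) a4@(0,1) a5@(0,1) a6@(0,1) a7@(0,1) a8@(0,1) | pheromone: 0 33 0 0 / 0 0 0 0 / 0 0 0 0 / 0 0 0 0
t=5: a0@(0,1) a1@(0,1) a2@(0,1) a3@(0,1) a4@(0,1) a5@(0,1) a6@(0,1) a7@(0,1) a8@(0,1) | pheromone: 0 41 0 0 / 0 0 0 0 / 0 0 0 0 / 0 0 0 0
t=6: a0@(0,1) a1@(0,1) a2@(0,1) a3@(0,1) a4@(0,1) a5@(0,1) a6@(0,1) a7@(0,1) a8@(0,1) | pheromone: 0 49 0 0 / 0 0 0 0 / 0 0 0 0 / 0 0 0 0
t=7: a0@(0,1) a1@(0,1) a2@(0,1) a3@(0,1) a4@(0,1) a5@(0,1) a6@(0,1) a7@(0,1) a8@(0,1) | pheromone: 0 57 0 0 / 0 0 0 0 / 0 0 0 0 / 0 0 0 0
t=8: a0@(0,1) a1@(0,1) a2@(0,1) a3@(0,1) a4@(0,1) a5@(0,1) a6@(0,1) a7@(0,1) a8@(0,1) | pheromone: 0 65 0 0 / 0 0 0 0 / 0 0 0 0 / 0 0 0 0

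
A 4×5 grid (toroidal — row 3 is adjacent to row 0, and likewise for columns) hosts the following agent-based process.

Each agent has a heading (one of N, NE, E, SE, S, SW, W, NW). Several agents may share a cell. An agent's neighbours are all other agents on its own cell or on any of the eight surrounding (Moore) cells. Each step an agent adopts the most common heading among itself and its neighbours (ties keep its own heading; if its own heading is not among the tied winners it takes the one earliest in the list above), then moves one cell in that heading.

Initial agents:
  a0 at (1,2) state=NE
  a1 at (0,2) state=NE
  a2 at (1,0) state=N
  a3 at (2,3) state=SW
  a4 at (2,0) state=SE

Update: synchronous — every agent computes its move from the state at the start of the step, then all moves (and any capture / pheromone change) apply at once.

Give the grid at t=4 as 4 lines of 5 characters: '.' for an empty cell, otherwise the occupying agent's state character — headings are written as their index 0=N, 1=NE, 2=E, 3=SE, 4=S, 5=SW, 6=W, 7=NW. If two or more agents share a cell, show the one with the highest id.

t=1: a0@(0,3):NE a1@(3,3):NE a2@(0,0):N a3@(3,2):SW a4@(3,1):SE
t=2: a0@(3,4):NE a1@(2,4):NE a2@(3,0):N a3@(2,3):NE a4@(0,2):SE
t=3: a0@(2,0):NE a1@(1,0):NE a2@(2,1):NE a3@(1,4):NE a4@(1,3):SE
t=4: a0@(1,1):NE a1@(0,1):NE a2@(1,2):NE a3@(0,0):NE a4@(2,4):SE

11...
.11..
....3
.....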